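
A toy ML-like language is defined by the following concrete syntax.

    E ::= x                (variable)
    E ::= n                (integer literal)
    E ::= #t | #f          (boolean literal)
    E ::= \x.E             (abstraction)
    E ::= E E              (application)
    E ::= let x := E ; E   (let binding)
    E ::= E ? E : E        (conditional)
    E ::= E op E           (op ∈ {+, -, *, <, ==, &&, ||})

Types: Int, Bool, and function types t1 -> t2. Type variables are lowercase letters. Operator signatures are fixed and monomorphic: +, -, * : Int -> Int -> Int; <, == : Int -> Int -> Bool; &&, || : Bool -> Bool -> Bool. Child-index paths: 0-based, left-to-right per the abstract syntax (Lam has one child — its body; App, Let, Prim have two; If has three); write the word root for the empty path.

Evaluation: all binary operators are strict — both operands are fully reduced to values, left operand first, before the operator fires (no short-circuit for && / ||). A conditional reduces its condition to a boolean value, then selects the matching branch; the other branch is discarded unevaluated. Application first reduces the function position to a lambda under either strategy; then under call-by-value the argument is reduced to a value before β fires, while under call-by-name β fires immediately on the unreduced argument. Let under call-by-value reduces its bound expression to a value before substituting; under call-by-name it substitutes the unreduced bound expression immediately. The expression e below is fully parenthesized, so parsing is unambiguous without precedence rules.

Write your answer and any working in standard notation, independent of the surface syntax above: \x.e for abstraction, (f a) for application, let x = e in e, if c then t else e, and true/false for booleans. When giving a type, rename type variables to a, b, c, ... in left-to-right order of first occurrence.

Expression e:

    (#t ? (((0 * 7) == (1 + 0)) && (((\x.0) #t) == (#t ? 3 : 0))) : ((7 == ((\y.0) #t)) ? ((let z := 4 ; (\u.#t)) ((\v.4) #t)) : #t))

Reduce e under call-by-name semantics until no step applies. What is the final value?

Answer: false

Trace:
step 0: (if true then (((0 * 7) == (1 + 0)) && (((\x.0) true) == (if true then 3 else 0))) else (if (7 == ((\y.0) true)) then ((let z = 4 in (\u.true)) ((\v.4) true)) else true))
step 1: [if@root] (((0 * 7) == (1 + 0)) && (((\x.0) true) == (if true then 3 else 0)))
step 2: [delta@0.0] ((0 == (1 + 0)) && (((\x.0) true) == (if true then 3 else 0)))
step 3: [delta@0.1] ((0 == 1) && (((\x.0) true) == (if true then 3 else 0)))
step 4: [delta@0] (false && (((\x.0) true) == (if true then 3 else 0)))
step 5: [beta@1.0] (false && (0 == (if true then 3 else 0)))
step 6: [if@1.1] (false && (0 == 3))
step 7: [delta@1] (false && false)
step 8: [delta@root] false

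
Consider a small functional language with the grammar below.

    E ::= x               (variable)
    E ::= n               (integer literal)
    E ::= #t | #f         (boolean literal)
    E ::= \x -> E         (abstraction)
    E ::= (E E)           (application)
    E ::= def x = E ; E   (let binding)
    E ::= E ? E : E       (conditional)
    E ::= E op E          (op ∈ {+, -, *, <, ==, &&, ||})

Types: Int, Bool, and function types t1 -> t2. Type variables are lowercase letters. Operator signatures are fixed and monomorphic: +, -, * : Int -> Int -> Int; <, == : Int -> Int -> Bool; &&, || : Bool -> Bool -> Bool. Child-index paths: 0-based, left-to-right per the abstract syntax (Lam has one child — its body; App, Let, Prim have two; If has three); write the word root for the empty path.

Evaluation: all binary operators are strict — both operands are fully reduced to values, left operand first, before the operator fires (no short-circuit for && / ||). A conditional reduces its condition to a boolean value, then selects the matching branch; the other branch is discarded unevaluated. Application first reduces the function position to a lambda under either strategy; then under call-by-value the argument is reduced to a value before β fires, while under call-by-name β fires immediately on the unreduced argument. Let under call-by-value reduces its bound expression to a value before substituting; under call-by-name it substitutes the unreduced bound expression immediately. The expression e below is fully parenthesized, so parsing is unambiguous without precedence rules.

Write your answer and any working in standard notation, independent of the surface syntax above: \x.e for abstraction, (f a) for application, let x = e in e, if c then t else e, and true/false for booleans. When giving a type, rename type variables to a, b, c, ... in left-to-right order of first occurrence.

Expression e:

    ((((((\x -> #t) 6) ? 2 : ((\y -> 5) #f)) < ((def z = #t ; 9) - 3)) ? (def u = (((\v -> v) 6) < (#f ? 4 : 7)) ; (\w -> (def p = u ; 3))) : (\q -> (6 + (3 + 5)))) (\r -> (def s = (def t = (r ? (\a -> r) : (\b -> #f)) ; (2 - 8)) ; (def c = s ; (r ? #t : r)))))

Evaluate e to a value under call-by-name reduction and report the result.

Derivation:
step 0: ((if ((if ((\x.true) 6) then 2 else ((\y.5) false)) < ((let z = true in 9) - 3)) then (let u = (((\v.v) 6) < (if false then 4 else 7)) in (\w.(let p = u in 3))) else (\q.(6 + (3 + 5)))) (\r.(let s = (let t = (if r then (\a.r) else (\b.false)) in (2 - 8)) in (let c = s in (if r then true else r)))))
step 1: [beta@0.0.0.0] ((if ((if true then 2 else ((\y.5) false)) < ((let z = true in 9) - 3)) then (let u = (((\v.v) 6) < (if false then 4 else 7)) in (\w.(let p = u in 3))) else (\q.(6 + (3 + 5)))) (\r.(let s = (let t = (if r then (\a.r) else (\b.false)) in (2 - 8)) in (let c = s in (if r then true else r)))))
step 2: [if@0.0.0] ((if (2 < ((let z = true in 9) - 3)) then (let u = (((\v.v) 6) < (if false then 4 else 7)) in (\w.(let p = u in 3))) else (\q.(6 + (3 + 5)))) (\r.(let s = (let t = (if r then (\a.r) else (\b.false)) in (2 - 8)) in (let c = s in (if r then true else r)))))
step 3: [let@0.0.1.0] ((if (2 < (9 - 3)) then (let u = (((\v.v) 6) < (if false then 4 else 7)) in (\w.(let p = u in 3))) else (\q.(6 + (3 + 5)))) (\r.(let s = (let t = (if r then (\a.r) else (\b.false)) in (2 - 8)) in (let c = s in (if r then true else r)))))
step 4: [delta@0.0.1] ((if (2 < 6) then (let u = (((\v.v) 6) < (if false then 4 else 7)) in (\w.(let p = u in 3))) else (\q.(6 + (3 + 5)))) (\r.(let s = (let t = (if r then (\a.r) else (\b.false)) in (2 - 8)) in (let c = s in (if r then true else r)))))
step 5: [delta@0.0] ((if true then (let u = (((\v.v) 6) < (if false then 4 else 7)) in (\w.(let p = u in 3))) else (\q.(6 + (3 + 5)))) (\r.(let s = (let t = (if r then (\a.r) else (\b.false)) in (2 - 8)) in (let c = s in (if r then true else r)))))
step 6: [if@0] ((let u = (((\v.v) 6) < (if false then 4 else 7)) in (\w.(let p = u in 3))) (\r.(let s = (let t = (if r then (\a.r) else (\b.false)) in (2 - 8)) in (let c = s in (if r then true else r)))))
step 7: [let@0] ((\w.(let p = (((\v.v) 6) < (if false then 4 else 7)) in 3)) (\r.(let s = (let t = (if r then (\a.r) else (\b.false)) in (2 - 8)) in (let c = s in (if r then true else r)))))
step 8: [beta@root] (let p = (((\v.v) 6) < (if false then 4 else 7)) in 3)
step 9: [let@root] 3

Answer: 3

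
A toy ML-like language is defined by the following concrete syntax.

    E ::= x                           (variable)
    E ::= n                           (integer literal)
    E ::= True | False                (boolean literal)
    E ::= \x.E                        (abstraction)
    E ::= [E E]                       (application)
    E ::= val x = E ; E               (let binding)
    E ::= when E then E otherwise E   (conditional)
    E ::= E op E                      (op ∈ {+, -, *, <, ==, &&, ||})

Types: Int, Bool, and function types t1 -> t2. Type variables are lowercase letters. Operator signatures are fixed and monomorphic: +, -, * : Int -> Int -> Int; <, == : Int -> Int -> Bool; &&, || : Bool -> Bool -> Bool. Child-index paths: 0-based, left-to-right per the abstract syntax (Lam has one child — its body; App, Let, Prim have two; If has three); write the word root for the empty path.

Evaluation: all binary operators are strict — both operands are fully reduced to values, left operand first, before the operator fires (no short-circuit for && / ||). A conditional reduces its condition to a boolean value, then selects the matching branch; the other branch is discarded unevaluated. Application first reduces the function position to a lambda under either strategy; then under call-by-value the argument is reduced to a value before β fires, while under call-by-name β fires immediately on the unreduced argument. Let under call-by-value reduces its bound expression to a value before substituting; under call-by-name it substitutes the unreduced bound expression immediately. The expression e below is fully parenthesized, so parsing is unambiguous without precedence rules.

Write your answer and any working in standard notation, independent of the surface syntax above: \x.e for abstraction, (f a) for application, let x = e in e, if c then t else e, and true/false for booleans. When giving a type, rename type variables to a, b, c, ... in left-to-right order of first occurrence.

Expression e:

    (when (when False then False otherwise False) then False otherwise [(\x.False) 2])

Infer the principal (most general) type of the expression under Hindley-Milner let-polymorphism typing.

Working:
  unify Bool ~ Bool
  unify Bool ~ Bool
  unify Bool ~ Bool
\x._ : a -> Bool
  unify a -> Bool ~ Int -> b
  unify a ~ Int
  unify Bool ~ b
_ _ : Bool
  unify Bool ~ Bool

Answer: Bool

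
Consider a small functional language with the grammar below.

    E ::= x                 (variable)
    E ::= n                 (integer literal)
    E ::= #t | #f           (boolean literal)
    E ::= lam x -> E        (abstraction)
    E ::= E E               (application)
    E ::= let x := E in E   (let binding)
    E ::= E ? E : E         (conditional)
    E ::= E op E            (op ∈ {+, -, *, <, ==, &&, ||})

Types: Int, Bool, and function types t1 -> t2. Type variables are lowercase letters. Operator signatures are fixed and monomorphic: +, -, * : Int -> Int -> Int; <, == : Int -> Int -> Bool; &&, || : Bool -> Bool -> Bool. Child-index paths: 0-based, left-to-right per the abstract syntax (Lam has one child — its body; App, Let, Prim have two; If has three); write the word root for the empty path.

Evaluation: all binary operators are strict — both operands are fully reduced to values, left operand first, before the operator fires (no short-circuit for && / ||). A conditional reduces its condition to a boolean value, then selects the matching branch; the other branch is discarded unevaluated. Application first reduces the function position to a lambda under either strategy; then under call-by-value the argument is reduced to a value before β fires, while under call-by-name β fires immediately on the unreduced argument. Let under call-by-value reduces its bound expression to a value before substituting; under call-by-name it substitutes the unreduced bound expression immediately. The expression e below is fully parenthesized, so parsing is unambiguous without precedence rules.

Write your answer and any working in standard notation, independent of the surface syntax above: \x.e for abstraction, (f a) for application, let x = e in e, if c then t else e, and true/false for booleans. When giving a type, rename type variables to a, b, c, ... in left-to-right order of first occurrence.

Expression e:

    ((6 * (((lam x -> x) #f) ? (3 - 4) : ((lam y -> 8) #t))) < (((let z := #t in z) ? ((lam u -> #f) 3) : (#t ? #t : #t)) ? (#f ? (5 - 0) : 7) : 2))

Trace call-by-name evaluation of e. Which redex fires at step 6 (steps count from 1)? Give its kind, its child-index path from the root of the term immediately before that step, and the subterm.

Answer: if at 1.0 : (if true then ((\u.false) 3) else (if true then true else true))

Working:
step 0: ((6 * (if ((\x.x) false) then (3 - 4) else ((\y.8) true))) < (if (if (let z = true in z) then ((\u.false) 3) else (if true then true else true)) then (if false then (5 - 0) else 7) else 2))
step 1: [beta@0.1.0] ((6 * (if false then (3 - 4) else ((\y.8) true))) < (if (if (let z = true in z) then ((\u.false) 3) else (if true then true else true)) then (if false then (5 - 0) else 7) else 2))
step 2: [if@0.1] ((6 * ((\y.8) true)) < (if (if (let z = true in z) then ((\u.false) 3) else (if true then true else true)) then (if false then (5 - 0) else 7) else 2))
step 3: [beta@0.1] ((6 * 8) < (if (if (let z = true in z) then ((\u.false) 3) else (if true then true else true)) then (if false then (5 - 0) else 7) else 2))
step 4: [delta@0] (48 < (if (if (let z = true in z) then ((\u.false) 3) else (if true then true else true)) then (if false then (5 - 0) else 7) else 2))
step 5: [let@1.0.0] (48 < (if (if true then ((\u.false) 3) else (if true then true else true)) then (if false then (5 - 0) else 7) else 2))
step 6: [if@1.0] (48 < (if ((\u.false) 3) then (if false then (5 - 0) else 7) else 2))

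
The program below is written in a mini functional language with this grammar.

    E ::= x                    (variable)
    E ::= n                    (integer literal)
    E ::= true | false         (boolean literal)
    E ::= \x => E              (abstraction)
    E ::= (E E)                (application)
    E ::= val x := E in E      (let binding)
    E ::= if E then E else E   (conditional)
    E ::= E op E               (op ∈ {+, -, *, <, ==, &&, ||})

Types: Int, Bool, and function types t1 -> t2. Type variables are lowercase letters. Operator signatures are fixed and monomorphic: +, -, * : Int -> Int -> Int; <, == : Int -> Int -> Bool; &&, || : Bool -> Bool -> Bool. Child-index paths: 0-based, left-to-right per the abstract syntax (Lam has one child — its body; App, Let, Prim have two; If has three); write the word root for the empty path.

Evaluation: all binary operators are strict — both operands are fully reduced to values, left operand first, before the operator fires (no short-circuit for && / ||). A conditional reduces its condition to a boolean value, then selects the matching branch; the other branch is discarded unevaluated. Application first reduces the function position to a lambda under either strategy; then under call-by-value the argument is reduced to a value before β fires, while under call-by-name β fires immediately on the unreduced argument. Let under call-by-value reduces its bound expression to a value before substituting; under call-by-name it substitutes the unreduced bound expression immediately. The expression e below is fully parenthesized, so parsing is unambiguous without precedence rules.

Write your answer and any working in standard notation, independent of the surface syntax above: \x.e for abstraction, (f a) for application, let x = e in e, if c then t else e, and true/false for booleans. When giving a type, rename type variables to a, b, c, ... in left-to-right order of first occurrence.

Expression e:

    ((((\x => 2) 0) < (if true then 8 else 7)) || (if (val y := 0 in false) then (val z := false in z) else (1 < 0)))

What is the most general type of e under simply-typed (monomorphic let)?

Answer: Bool

Trace:
\x._ : a -> Int
  unify a -> Int ~ Int -> b
  unify a ~ Int
  unify Int ~ b
_ _ : Int
  unify Int ~ Int
  unify Bool ~ Bool
  unify Int ~ Int
  unify Int ~ Int
  unify Bool ~ Bool
let y : Int
  unify Bool ~ Bool
let z : Bool
z : Bool
  unify Int ~ Int
  unify Int ~ Int
  unify Bool ~ Bool
  unify Bool ~ Bool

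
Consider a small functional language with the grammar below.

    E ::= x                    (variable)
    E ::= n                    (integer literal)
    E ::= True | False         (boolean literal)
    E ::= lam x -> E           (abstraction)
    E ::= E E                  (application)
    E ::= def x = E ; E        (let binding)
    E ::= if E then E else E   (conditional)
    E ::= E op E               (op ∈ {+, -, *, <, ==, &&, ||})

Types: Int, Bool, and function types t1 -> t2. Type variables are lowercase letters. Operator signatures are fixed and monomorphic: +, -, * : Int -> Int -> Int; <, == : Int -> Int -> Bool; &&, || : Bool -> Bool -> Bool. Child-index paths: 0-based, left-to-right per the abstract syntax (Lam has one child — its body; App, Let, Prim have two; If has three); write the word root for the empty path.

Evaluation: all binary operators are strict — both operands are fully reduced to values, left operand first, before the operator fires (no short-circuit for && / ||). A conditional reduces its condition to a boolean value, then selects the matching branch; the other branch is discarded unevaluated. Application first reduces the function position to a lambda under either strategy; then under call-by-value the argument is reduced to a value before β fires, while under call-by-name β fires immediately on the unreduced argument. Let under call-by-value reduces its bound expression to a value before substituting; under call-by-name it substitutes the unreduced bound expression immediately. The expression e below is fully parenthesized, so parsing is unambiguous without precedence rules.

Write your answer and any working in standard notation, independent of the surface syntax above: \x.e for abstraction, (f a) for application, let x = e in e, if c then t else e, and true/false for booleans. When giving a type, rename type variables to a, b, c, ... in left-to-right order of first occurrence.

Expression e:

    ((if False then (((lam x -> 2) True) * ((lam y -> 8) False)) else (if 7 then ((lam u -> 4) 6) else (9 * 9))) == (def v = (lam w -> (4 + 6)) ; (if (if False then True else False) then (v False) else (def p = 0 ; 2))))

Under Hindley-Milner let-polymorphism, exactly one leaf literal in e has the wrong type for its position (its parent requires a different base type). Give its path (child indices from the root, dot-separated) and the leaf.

Answer: 0.2.0 : 7

Working:
  unify Bool ~ Bool
\x._ : a -> Int
  unify a -> Int ~ Bool -> b
  unify a ~ Bool
  unify Int ~ b
_ _ : Int
  unify Int ~ Int
\y._ : c -> Int
  unify c -> Int ~ Bool -> d
  unify c ~ Bool
  unify Int ~ d
_ _ : Int
  unify Int ~ Int
  unify Int ~ Bool
  FAIL: mismatch Int ~ Bool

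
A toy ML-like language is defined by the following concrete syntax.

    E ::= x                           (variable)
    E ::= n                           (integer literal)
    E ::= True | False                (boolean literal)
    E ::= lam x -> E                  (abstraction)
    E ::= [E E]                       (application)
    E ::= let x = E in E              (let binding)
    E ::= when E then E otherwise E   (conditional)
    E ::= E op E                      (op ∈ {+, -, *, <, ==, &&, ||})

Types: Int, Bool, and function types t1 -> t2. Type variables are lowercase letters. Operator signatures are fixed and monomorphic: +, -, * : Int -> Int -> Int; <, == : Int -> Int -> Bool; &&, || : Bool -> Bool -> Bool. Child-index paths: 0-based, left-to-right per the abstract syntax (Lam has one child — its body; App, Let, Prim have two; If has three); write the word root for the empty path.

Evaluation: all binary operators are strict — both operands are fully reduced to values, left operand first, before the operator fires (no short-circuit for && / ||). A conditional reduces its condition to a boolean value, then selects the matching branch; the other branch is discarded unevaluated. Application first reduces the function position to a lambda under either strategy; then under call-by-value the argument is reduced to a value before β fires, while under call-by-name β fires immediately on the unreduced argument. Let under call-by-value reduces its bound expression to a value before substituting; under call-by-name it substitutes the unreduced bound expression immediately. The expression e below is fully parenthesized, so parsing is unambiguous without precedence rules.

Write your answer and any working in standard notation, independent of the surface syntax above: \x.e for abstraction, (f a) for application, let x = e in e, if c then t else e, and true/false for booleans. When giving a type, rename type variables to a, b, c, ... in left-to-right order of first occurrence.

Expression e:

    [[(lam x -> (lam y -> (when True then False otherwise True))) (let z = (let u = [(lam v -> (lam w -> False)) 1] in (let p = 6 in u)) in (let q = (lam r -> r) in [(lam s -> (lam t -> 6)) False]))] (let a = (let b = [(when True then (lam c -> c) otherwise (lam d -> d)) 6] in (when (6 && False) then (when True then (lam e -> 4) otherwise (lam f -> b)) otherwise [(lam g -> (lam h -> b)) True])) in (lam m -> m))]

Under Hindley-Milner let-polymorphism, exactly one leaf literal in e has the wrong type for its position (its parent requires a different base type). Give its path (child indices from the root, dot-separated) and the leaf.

Answer: 1.0.1.0.0 : 6

Derivation:
  unify Bool ~ Bool
  unify Bool ~ Bool
\y._ : b -> Bool
\x._ : a -> b -> Bool
\w._ : d -> Bool
\v._ : c -> d -> Bool
  unify c -> d -> Bool ~ Int -> e
  unify c ~ Int
  unify d -> Bool ~ e
_ _ : d -> Bool
let u : forall. d -> Bool
let p : Int
u : f -> Bool
let z : forall. f -> Bool
r : g
\r._ : g -> g
let q : forall. g -> g
\t._ : i -> Int
\s._ : h -> i -> Int
  unify h -> i -> Int ~ Bool -> j
  unify h ~ Bool
  unify i -> Int ~ j
_ _ : i -> Int
  unify a -> b -> Bool ~ (i -> Int) -> k
  unify a ~ i -> Int
  unify b -> Bool ~ k
_ _ : b -> Bool
  unify Bool ~ Bool
c : l
\c._ : l -> l
d : m
\d._ : m -> m
  unify l -> l ~ m -> m
  unify l ~ m
  unify m ~ m
  unify m -> m ~ Int -> n
  unify m ~ Int
  unify Int ~ n
_ _ : Int
let b : Int
  unify Int ~ Bool
  FAIL: mismatch Int ~ Bool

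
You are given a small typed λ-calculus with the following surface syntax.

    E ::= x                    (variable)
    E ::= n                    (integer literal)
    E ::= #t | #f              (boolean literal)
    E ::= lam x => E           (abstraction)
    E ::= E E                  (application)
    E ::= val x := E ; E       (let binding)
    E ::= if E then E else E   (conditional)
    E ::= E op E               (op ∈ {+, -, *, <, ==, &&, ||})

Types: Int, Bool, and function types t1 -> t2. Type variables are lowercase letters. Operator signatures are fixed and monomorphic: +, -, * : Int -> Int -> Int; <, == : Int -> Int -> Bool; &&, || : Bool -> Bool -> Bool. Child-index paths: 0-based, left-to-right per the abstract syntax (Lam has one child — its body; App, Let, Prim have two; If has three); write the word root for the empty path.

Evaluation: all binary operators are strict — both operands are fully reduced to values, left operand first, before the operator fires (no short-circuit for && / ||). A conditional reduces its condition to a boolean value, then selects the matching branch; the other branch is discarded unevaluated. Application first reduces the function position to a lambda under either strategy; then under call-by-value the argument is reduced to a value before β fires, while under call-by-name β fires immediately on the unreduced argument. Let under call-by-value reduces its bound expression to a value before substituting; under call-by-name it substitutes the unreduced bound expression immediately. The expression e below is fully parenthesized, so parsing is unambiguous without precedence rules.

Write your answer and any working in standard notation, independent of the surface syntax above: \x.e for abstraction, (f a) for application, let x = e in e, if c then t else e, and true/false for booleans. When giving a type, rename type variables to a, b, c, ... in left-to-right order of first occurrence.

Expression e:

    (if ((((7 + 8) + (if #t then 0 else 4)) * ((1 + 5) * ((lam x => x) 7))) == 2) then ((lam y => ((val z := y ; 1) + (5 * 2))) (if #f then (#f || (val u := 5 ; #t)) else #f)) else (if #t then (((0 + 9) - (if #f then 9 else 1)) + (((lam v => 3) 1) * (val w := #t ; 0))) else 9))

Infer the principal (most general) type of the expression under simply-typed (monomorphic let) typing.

Trace:
  unify Int ~ Int
  unify Int ~ Int
  unify Int ~ Int
  unify Bool ~ Bool
  unify Int ~ Int
  unify Int ~ Int
  unify Int ~ Int
  unify Int ~ Int
  unify Int ~ Int
  unify Int ~ Int
x : a
\x._ : a -> a
  unify a -> a ~ Int -> b
  unify a ~ Int
  unify Int ~ b
_ _ : Int
  unify Int ~ Int
  unify Int ~ Int
  unify Int ~ Int
  unify Int ~ Int
  unify Bool ~ Bool
y : c
let z : c
  unify Int ~ Int
  unify Int ~ Int
  unify Int ~ Int
  unify Int ~ Int
\y._ : c -> Int
  unify Bool ~ Bool
  unify Bool ~ Bool
let u : Int
  unify Bool ~ Bool
  unify Bool ~ Bool
  unify c -> Int ~ Bool -> d
  unify c ~ Bool
  unify Int ~ d
_ _ : Int
  unify Bool ~ Bool
  unify Int ~ Int
  unify Int ~ Int
  unify Int ~ Int
  unify Bool ~ Bool
  unify Int ~ Int
  unify Int ~ Int
  unify Int ~ Int
\v._ : e -> Int
  unify e -> Int ~ Int -> f
  unify e ~ Int
  unify Int ~ f
_ _ : Int
  unify Int ~ Int
let w : Bool
  unify Int ~ Int
  unify Int ~ Int
  unify Int ~ Int
  unify Int ~ Int

Answer: Int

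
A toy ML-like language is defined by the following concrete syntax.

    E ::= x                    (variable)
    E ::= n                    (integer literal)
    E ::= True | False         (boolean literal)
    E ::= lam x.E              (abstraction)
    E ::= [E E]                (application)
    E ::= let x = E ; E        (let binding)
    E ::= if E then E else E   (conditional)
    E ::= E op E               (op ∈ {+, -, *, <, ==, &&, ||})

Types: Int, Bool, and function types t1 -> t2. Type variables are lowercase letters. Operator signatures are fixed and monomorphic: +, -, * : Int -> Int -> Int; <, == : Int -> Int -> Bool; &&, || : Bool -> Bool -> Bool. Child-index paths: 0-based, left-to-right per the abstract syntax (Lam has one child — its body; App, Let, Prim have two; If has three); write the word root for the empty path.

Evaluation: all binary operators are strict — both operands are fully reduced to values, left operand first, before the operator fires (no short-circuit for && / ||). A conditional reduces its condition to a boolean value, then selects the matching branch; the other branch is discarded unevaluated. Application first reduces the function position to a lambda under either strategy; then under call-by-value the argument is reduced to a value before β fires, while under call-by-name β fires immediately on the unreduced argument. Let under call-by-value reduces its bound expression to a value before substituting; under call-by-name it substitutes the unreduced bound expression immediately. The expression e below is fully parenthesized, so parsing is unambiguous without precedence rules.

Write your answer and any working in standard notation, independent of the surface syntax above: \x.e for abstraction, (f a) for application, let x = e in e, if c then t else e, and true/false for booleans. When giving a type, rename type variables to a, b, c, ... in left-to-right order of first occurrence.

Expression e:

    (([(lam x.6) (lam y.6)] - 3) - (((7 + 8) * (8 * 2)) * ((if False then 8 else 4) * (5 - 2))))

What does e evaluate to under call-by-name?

Answer: -2877

Working:
step 0: ((((\x.6) (\y.6)) - 3) - (((7 + 8) * (8 * 2)) * ((if false then 8 else 4) * (5 - 2))))
step 1: [beta@0.0] ((6 - 3) - (((7 + 8) * (8 * 2)) * ((if false then 8 else 4) * (5 - 2))))
step 2: [delta@0] (3 - (((7 + 8) * (8 * 2)) * ((if false then 8 else 4) * (5 - 2))))
step 3: [delta@1.0.0] (3 - ((15 * (8 * 2)) * ((if false then 8 else 4) * (5 - 2))))
step 4: [delta@1.0.1] (3 - ((15 * 16) * ((if false then 8 else 4) * (5 - 2))))
step 5: [delta@1.0] (3 - (240 * ((if false then 8 else 4) * (5 - 2))))
step 6: [if@1.1.0] (3 - (240 * (4 * (5 - 2))))
step 7: [delta@1.1.1] (3 - (240 * (4 * 3)))
step 8: [delta@1.1] (3 - (240 * 12))
step 9: [delta@1] (3 - 2880)
step 10: [delta@root] -2877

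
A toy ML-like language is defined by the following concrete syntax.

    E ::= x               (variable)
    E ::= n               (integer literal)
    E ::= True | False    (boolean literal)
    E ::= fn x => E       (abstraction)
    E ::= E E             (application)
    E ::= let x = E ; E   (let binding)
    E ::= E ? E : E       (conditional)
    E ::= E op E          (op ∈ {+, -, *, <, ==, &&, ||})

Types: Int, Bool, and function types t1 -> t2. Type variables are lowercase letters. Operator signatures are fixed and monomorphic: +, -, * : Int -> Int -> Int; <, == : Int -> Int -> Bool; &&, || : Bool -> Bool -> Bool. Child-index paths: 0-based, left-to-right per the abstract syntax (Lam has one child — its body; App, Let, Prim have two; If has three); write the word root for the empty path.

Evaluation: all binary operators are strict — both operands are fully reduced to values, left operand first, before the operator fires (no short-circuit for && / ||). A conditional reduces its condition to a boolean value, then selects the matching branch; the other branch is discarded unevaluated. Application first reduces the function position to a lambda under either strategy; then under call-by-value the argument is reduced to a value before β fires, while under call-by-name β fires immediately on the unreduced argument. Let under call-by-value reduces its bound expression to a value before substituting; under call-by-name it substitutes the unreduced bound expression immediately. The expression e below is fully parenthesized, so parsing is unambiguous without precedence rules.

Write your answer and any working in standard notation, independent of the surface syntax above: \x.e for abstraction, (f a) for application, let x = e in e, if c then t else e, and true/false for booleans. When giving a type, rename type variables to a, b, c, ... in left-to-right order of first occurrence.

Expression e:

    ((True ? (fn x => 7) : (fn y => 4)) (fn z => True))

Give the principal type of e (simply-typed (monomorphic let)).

Answer: Int

Trace:
  unify Bool ~ Bool
\x._ : a -> Int
\y._ : b -> Int
  unify a -> Int ~ b -> Int
  unify a ~ b
  unify Int ~ Int
\z._ : c -> Bool
  unify b -> Int ~ (c -> Bool) -> d
  unify b ~ c -> Bool
  unify Int ~ d
_ _ : Int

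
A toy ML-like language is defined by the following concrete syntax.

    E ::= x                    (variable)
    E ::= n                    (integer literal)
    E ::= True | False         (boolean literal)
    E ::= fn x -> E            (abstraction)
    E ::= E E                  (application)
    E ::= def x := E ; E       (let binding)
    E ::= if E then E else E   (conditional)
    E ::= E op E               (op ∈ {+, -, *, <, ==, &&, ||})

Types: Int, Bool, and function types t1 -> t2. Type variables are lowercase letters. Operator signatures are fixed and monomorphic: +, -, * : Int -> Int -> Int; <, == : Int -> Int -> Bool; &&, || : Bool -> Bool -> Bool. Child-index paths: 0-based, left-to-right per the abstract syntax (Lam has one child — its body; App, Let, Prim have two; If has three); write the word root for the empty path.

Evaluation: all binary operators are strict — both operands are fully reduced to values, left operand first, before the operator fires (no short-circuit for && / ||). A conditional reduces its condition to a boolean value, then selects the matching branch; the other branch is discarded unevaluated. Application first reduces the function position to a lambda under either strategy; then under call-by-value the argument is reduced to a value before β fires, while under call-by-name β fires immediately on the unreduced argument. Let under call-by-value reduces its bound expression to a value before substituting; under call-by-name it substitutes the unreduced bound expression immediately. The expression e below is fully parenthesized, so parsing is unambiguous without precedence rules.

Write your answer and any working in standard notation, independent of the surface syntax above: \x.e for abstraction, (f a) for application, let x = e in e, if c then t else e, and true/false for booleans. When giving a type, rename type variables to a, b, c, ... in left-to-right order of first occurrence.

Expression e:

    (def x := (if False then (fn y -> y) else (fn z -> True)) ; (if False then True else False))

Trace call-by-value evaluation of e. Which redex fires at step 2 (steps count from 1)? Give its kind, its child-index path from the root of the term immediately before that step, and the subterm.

Answer: let at root : (let x = (\z.true) in (if false then true else false))

Trace:
step 0: (let x = (if false then (\y.y) else (\z.true)) in (if false then true else false))
step 1: [if@0] (let x = (\z.true) in (if false then true else false))
step 2: [let@root] (if false then true else false)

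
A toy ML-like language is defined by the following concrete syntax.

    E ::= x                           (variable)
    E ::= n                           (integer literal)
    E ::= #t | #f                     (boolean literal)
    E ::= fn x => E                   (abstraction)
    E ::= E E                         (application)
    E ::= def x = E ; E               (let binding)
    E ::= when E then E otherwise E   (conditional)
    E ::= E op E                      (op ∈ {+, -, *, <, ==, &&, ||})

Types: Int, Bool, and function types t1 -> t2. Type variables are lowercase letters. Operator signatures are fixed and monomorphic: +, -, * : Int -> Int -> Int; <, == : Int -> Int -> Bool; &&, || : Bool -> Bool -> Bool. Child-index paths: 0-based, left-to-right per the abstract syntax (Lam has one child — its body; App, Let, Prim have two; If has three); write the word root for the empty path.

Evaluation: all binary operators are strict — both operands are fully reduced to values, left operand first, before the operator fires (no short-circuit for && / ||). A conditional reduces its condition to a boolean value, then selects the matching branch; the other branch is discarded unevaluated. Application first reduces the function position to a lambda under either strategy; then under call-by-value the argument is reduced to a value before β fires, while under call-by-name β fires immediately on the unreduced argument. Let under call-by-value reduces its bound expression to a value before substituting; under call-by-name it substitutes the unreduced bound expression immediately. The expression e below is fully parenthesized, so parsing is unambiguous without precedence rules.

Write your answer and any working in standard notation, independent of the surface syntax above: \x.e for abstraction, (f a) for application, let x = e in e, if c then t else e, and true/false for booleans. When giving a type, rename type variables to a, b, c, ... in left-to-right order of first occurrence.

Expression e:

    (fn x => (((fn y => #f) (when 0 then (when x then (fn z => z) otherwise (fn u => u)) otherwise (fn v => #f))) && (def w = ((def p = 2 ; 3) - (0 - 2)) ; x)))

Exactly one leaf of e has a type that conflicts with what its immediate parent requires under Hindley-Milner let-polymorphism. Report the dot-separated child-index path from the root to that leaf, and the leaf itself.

Trace:
\y._ : b -> Bool
  unify Int ~ Bool
  FAIL: mismatch Int ~ Bool

Answer: 0.0.1.0 : 0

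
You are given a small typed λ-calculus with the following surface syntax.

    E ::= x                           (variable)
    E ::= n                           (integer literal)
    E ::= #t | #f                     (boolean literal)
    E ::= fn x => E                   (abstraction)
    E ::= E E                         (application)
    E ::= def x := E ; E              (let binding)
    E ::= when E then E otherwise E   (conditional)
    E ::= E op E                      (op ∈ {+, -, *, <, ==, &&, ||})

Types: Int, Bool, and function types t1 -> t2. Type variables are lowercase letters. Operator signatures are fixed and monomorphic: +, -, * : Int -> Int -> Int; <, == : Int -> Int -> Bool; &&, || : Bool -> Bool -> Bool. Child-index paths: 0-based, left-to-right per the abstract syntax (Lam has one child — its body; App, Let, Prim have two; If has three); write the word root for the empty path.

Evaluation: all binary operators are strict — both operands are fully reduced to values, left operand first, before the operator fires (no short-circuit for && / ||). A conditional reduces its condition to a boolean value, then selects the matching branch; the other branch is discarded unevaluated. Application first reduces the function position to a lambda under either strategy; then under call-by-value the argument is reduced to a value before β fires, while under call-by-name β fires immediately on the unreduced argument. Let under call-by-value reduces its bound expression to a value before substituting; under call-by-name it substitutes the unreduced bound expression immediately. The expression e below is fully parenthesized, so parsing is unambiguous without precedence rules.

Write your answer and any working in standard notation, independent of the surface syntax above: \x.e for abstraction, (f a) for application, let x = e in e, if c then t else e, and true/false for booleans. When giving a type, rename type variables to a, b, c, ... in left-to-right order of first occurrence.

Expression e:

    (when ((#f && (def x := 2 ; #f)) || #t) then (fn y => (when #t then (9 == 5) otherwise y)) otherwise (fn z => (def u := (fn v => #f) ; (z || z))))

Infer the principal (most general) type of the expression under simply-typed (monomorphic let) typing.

Trace:
  unify Bool ~ Bool
let x : Int
  unify Bool ~ Bool
  unify Bool ~ Bool
  unify Bool ~ Bool
  unify Bool ~ Bool
  unify Bool ~ Bool
  unify Int ~ Int
  unify Int ~ Int
y : a
  unify Bool ~ a
\y._ : Bool -> Bool
\v._ : c -> Bool
let u : c -> Bool
z : b
  unify b ~ Bool
z : Bool
  unify Bool ~ Bool
\z._ : Bool -> Bool
  unify Bool -> Bool ~ Bool -> Bool
  unify Bool ~ Bool
  unify Bool ~ Bool

Answer: Bool -> Bool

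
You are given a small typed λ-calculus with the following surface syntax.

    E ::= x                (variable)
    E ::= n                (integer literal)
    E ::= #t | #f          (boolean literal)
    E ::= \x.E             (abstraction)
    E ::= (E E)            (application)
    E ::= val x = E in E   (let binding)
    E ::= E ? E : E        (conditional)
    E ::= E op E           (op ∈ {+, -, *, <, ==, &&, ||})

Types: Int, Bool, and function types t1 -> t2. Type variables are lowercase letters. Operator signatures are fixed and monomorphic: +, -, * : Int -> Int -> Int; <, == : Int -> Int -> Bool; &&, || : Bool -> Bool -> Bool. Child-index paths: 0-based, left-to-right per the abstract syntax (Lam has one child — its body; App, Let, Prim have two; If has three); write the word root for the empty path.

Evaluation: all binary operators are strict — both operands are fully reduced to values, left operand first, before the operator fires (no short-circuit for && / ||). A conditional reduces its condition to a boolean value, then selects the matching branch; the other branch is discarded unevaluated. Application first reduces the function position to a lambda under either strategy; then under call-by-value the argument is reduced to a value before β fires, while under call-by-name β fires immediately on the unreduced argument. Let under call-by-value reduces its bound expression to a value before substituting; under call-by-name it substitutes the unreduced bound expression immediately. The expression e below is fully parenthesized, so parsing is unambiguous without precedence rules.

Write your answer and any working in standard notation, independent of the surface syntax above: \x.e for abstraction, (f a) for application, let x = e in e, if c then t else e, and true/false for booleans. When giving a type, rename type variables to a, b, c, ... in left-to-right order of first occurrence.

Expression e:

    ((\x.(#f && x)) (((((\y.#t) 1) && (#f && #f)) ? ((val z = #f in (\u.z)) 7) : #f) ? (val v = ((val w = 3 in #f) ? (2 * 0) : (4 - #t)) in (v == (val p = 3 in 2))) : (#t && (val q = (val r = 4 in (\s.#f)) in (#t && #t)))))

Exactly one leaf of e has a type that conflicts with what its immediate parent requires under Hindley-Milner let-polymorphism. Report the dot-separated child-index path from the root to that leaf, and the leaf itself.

Derivation:
  unify Bool ~ Bool
x : a
  unify a ~ Bool
\x._ : Bool -> Bool
\y._ : b -> Bool
  unify b -> Bool ~ Int -> c
  unify b ~ Int
  unify Bool ~ c
_ _ : Bool
  unify Bool ~ Bool
  unify Bool ~ Bool
  unify Bool ~ Bool
  unify Bool ~ Bool
  unify Bool ~ Bool
let z : Bool
z : Bool
\u._ : d -> Bool
  unify d -> Bool ~ Int -> e
  unify d ~ Int
  unify Bool ~ e
_ _ : Bool
  unify Bool ~ Bool
  unify Bool ~ Bool
let w : Int
  unify Bool ~ Bool
  unify Int ~ Int
  unify Int ~ Int
  unify Int ~ Int
  unify Bool ~ Int
  FAIL: mismatch Bool ~ Int

Answer: 1.1.0.2.1 : true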